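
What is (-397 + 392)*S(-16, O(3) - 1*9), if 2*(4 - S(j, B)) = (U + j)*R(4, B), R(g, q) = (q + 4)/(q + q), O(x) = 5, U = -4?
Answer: -20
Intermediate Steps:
R(g, q) = (4 + q)/(2*q) (R(g, q) = (4 + q)/((2*q)) = (4 + q)*(1/(2*q)) = (4 + q)/(2*q))
S(j, B) = 4 - (-4 + j)*(4 + B)/(4*B) (S(j, B) = 4 - (-4 + j)*(4 + B)/(2*B)/2 = 4 - (-4 + j)*(4 + B)/(4*B))
(-397 + 392)*S(-16, O(3) - 1*9) = (-397 + 392)*(5 + 4/(5 - 1*9) - ¼*(-16) - 1*(-16)/(5 - 1*9)) = -5*(5 + 4/(5 - 9) + 4 - 1*(-16)/(5 - 9)) = -5*(5 + 4/(-4) + 4 - 1*(-16)/(-4)) = -5*(5 + 4*(-¼) + 4 - 1*(-16)*(-¼)) = -5*(5 - 1 + 4 - 4) = -5*4 = -20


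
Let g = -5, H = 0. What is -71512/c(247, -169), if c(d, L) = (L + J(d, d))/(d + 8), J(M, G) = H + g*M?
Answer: 1519630/117 ≈ 12988.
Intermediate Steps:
J(M, G) = -5*M (J(M, G) = 0 - 5*M = -5*M)
c(d, L) = (L - 5*d)/(8 + d) (c(d, L) = (L - 5*d)/(d + 8) = (L - 5*d)/(8 + d))
-71512/c(247, -169) = -71512*(8 + 247)/(-169 - 5*247) = -71512*255/(-169 - 1235) = -71512/((1/255)*(-1404)) = -71512/(-468/85) = -71512*(-85/468) = 1519630/117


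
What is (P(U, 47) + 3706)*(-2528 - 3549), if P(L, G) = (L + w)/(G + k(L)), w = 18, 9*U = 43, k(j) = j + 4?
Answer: -11306969509/502 ≈ -2.2524e+7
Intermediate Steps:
k(j) = 4 + j
U = 43/9 (U = (1/9)*43 = 43/9 ≈ 4.7778)
P(L, G) = (18 + L)/(4 + G + L) (P(L, G) = (L + 18)/(G + (4 + L)) = (18 + L)/(4 + G + L))
(P(U, 47) + 3706)*(-2528 - 3549) = ((18 + 43/9)/(4 + 47 + 43/9) + 3706)*(-2528 - 3549) = ((205/9)/(502/9) + 3706)*(-6077) = ((9/502)*(205/9) + 3706)*(-6077) = (205/502 + 3706)*(-6077) = (1860617/502)*(-6077) = -11306969509/502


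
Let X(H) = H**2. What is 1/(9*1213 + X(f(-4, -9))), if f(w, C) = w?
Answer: 1/10933 ≈ 9.1466e-5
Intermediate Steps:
1/(9*1213 + X(f(-4, -9))) = 1/(9*1213 + (-4)**2) = 1/(10917 + 16) = 1/10933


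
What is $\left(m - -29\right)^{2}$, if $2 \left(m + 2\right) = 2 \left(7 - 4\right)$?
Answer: $900$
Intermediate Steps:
$m = 1$ ($m = -2 + \frac{2 \left(7 - 4\right)}{2} = -2 + \frac{2 \cdot 3}{2} = -2 + \frac{1}{2} \cdot 6 = -2 + 3 = 1$)
$\left(m - -29\right)^{2} = \left(1 - -29\right)^{2} = \left(1 + \left(-28 + 57\right)\right)^{2} = \left(1 + 29\right)^{2} = 30^{2} = 900$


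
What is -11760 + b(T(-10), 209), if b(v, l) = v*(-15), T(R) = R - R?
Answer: -11760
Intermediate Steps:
T(R) = 0
b(v, l) = -15*v
-11760 + b(T(-10), 209) = -11760 - 15*0 = -11760 + 0 = -11760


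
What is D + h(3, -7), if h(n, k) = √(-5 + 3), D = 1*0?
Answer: I*√2 ≈ 1.4142*I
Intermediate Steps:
D = 0
h(n, k) = I*√2 (h(n, k) = √(-2) = I*√2)
D + h(3, -7) = 0 + I*√2 = I*√2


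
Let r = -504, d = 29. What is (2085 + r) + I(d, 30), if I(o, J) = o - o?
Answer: 1581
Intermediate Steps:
I(o, J) = 0
(2085 + r) + I(d, 30) = (2085 - 504) + 0 = 1581 + 0 = 1581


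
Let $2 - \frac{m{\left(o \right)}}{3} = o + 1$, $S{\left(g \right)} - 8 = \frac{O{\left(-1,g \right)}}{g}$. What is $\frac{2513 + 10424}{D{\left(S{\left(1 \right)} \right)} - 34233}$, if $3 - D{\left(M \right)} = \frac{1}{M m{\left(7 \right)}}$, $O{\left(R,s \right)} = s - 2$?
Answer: $- \frac{1630062}{4312979} \approx -0.37794$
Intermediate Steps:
$O{\left(R,s \right)} = -2 + s$
$S{\left(g \right)} = 8 + \frac{-2 + g}{g}$
$m{\left(o \right)} = 3 - 3 o$ ($m{\left(o \right)} = 6 - 3 \left(o + 1\right) = 6 - 3 \left(1 + o\right) = 6 - \left(3 + 3 o\right) = 3 - 3 o$)
$D{\left(M \right)} = 3 + \frac{1}{18 M}$ ($D{\left(M \right)} = 3 - \frac{1}{M \left(3 - 21\right)} = 3 - \frac{1}{M \left(-18\right)} = 3 - \frac{1}{M} \left(- \frac{1}{18}\right) = 3 - - \frac{1}{18 M} = 3 + \frac{1}{18 M}$)
$\frac{2513 + 10424}{D{\left(S{\left(1 \right)} \right)} - 34233} = \frac{2513 + 10424}{\left(3 + \frac{1}{18 \left(9 - \frac{2}{1}\right)}\right) - 34233} = \frac{12937}{\left(3 + \frac{1}{18 \left(9 - 2\right)}\right) - 34233} = \frac{12937}{\left(3 + \frac{1}{18 \cdot 7}\right) - 34233} = \frac{12937}{\left(3 + \frac{1}{18} \cdot \frac{1}{7}\right) - 34233} = \frac{12937}{\left(3 + \frac{1}{126}\right) - 34233} = \frac{12937}{\frac{379}{126} - 34233} = \frac{12937}{- \frac{4312979}{126}} = 12937 \left(- \frac{126}{4312979}\right) = - \frac{1630062}{4312979}$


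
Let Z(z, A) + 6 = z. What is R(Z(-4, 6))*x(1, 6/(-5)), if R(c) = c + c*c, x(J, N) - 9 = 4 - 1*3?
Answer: 900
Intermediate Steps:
Z(z, A) = -6 + z
x(J, N) = 10 (x(J, N) = 9 + (4 - 1*3) = 9 + (4 - 3) = 9 + 1 = 10)
R(c) = c + c²
R(Z(-4, 6))*x(1, 6/(-5)) = ((-6 - 4)*(1 + (-6 - 4)))*10 = -10*(1 - 10)*10 = -10*(-9)*10 = 90*10 = 900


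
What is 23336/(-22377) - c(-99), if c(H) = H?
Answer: 2191987/22377 ≈ 97.957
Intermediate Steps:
23336/(-22377) - c(-99) = 23336/(-22377) - 1*(-99) = 23336*(-1/22377) + 99 = -23336/22377 + 99 = 2191987/22377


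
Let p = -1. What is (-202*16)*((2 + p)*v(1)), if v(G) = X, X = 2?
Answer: -6464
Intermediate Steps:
v(G) = 2
(-202*16)*((2 + p)*v(1)) = (-202*16)*((2 - 1)*2) = -3232*2 = -6464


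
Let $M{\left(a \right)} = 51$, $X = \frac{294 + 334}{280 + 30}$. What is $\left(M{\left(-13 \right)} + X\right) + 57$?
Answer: $\frac{17054}{155} \approx 110.03$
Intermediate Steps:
$X = \frac{314}{155}$ ($X = \frac{628}{310} = 628 \cdot \frac{1}{310} = \frac{314}{155} \approx 2.0258$)
$\left(M{\left(-13 \right)} + X\right) + 57 = \left(51 + \frac{314}{155}\right) + 57 = \frac{8219}{155} + 57 = \frac{17054}{155}$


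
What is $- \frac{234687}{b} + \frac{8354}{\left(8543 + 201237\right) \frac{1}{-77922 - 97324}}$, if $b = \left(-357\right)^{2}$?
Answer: $- \frac{914878512694}{131060055} \approx -6980.6$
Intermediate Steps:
$b = 127449$
$- \frac{234687}{b} + \frac{8354}{\left(8543 + 201237\right) \frac{1}{-77922 - 97324}} = - \frac{234687}{127449} + \frac{8354}{\left(8543 + 201237\right) \frac{1}{-77922 - 97324}} = \left(-234687\right) \frac{1}{127449} + \frac{8354}{209780 \frac{1}{-175246}} = - \frac{78229}{42483} + \frac{8354}{209780 \left(- \frac{1}{175246}\right)} = - \frac{78229}{42483} + \frac{8354}{- \frac{104890}{87623}} = - \frac{78229}{42483} + 8354 \left(- \frac{87623}{104890}\right) = - \frac{78229}{42483} - \frac{366001271}{52445} = - \frac{914878512694}{131060055}$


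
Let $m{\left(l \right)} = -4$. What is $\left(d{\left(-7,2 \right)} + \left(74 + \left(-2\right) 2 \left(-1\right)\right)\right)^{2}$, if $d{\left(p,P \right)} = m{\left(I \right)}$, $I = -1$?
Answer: $5476$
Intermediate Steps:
$d{\left(p,P \right)} = -4$
$\left(d{\left(-7,2 \right)} + \left(74 + \left(-2\right) 2 \left(-1\right)\right)\right)^{2} = \left(-4 + \left(74 + \left(-2\right) 2 \left(-1\right)\right)\right)^{2} = \left(-4 + \left(74 - -4\right)\right)^{2} = \left(-4 + \left(74 + 4\right)\right)^{2} = \left(-4 + 78\right)^{2} = 74^{2} = 5476$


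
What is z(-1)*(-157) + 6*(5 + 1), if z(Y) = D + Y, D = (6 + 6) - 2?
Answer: -1377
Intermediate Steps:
D = 10 (D = 12 - 2 = 10)
z(Y) = 10 + Y
z(-1)*(-157) + 6*(5 + 1) = (10 - 1)*(-157) + 6*(5 + 1) = 9*(-157) + 6*6 = -1413 + 36 = -1377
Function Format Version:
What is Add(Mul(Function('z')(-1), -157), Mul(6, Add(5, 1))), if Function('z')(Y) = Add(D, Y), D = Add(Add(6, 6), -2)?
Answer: -1377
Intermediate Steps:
D = 10 (D = Add(12, -2) = 10)
Function('z')(Y) = Add(10, Y)
Add(Mul(Function('z')(-1), -157), Mul(6, Add(5, 1))) = Add(Mul(Add(10, -1), -157), Mul(6, Add(5, 1))) = Add(Mul(9, -157), Mul(6, 6)) = Add(-1413, 36) = -1377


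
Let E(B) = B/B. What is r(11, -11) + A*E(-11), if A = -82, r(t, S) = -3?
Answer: -85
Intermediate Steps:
E(B) = 1
r(11, -11) + A*E(-11) = -3 - 82*1 = -3 - 82 = -85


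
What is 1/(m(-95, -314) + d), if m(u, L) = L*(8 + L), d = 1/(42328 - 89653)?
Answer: 47325/4547175299 ≈ 1.0408e-5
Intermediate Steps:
d = -1/47325 (d = 1/(-47325) = -1/47325 ≈ -2.1130e-5)
1/(m(-95, -314) + d) = 1/(-314*(8 - 314) - 1/47325) = 1/(-314*(-306) - 1/47325) = 1/(96084 - 1/47325) = 1/(4547175299/47325) = 47325/4547175299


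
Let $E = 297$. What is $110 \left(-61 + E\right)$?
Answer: $25960$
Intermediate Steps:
$110 \left(-61 + E\right) = 110 \left(-61 + 297\right) = 110 \cdot 236 = 25960$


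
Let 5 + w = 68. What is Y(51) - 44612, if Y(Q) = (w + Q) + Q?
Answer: -44447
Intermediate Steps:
w = 63 (w = -5 + 68 = 63)
Y(Q) = 63 + 2*Q (Y(Q) = (63 + Q) + Q = 63 + 2*Q)
Y(51) - 44612 = (63 + 2*51) - 44612 = (63 + 102) - 44612 = 165 - 44612 = -44447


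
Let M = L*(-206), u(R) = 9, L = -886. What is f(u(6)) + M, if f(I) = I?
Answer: 182525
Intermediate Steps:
M = 182516 (M = -886*(-206) = 182516)
f(u(6)) + M = 9 + 182516 = 182525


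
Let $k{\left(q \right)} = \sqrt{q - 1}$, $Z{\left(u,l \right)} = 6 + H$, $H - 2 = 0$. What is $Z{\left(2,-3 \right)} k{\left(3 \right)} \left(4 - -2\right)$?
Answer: $48 \sqrt{2} \approx 67.882$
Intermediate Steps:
$H = 2$ ($H = 2 + 0 = 2$)
$Z{\left(u,l \right)} = 8$ ($Z{\left(u,l \right)} = 6 + 2 = 8$)
$k{\left(q \right)} = \sqrt{-1 + q}$
$Z{\left(2,-3 \right)} k{\left(3 \right)} \left(4 - -2\right) = 8 \sqrt{-1 + 3} \left(4 - -2\right) = 8 \sqrt{2} \left(4 + 2\right) = 8 \sqrt{2} \cdot 6 = 48 \sqrt{2}$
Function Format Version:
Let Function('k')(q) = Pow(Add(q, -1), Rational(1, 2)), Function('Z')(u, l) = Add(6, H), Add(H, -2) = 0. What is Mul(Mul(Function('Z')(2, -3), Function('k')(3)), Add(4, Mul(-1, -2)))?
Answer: Mul(48, Pow(2, Rational(1, 2))) ≈ 67.882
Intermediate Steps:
H = 2 (H = Add(2, 0) = 2)
Function('Z')(u, l) = 8 (Function('Z')(u, l) = Add(6, 2) = 8)
Function('k')(q) = Pow(Add(-1, q), Rational(1, 2))
Mul(Mul(Function('Z')(2, -3), Function('k')(3)), Add(4, Mul(-1, -2))) = Mul(Mul(8, Pow(Add(-1, 3), Rational(1, 2))), Add(4, Mul(-1, -2))) = Mul(Mul(8, Pow(2, Rational(1, 2))), Add(4, 2)) = Mul(Mul(8, Pow(2, Rational(1, 2))), 6) = Mul(48, Pow(2, Rational(1, 2)))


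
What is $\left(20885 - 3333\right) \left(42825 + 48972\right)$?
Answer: $1611220944$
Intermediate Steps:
$\left(20885 - 3333\right) \left(42825 + 48972\right) = 17552 \cdot 91797 = 1611220944$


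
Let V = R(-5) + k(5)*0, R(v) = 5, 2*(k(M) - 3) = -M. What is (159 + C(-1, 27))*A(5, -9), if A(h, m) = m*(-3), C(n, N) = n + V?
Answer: 4401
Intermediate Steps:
k(M) = 3 - M/2 (k(M) = 3 + (-M)/2 = 3 - M/2)
V = 5 (V = 5 + (3 - 1/2*5)*0 = 5 + (3 - 5/2)*0 = 5 + (1/2)*0 = 5 + 0 = 5)
C(n, N) = 5 + n (C(n, N) = n + 5 = 5 + n)
A(h, m) = -3*m
(159 + C(-1, 27))*A(5, -9) = (159 + (5 - 1))*(-3*(-9)) = (159 + 4)*27 = 163*27 = 4401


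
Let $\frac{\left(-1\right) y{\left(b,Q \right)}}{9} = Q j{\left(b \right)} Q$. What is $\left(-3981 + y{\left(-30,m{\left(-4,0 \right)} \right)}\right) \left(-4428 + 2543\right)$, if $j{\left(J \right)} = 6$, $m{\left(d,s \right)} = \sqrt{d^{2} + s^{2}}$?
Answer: $9132825$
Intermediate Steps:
$y{\left(b,Q \right)} = - 54 Q^{2}$ ($y{\left(b,Q \right)} = - 9 Q 6 Q = - 9 \cdot 6 Q Q = - 9 \cdot 6 Q^{2} = - 54 Q^{2}$)
$\left(-3981 + y{\left(-30,m{\left(-4,0 \right)} \right)}\right) \left(-4428 + 2543\right) = \left(-3981 - 54 \left(\sqrt{\left(-4\right)^{2} + 0^{2}}\right)^{2}\right) \left(-4428 + 2543\right) = \left(-3981 - 54 \left(\sqrt{16 + 0}\right)^{2}\right) \left(-1885\right) = \left(-3981 - 54 \left(\sqrt{16}\right)^{2}\right) \left(-1885\right) = \left(-3981 - 54 \cdot 4^{2}\right) \left(-1885\right) = \left(-3981 - 864\right) \left(-1885\right) = \left(-4845\right) \left(-1885\right) = 9132825$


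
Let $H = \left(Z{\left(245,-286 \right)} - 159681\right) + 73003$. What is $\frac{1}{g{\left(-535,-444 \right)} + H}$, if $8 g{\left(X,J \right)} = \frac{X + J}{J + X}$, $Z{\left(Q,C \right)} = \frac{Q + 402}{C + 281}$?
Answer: $- \frac{40}{3472291} \approx -1.152 \cdot 10^{-5}$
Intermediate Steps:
$Z{\left(Q,C \right)} = \frac{402 + Q}{281 + C}$
$g{\left(X,J \right)} = \frac{1}{8}$ ($g{\left(X,J \right)} = \frac{\left(X + J\right) \frac{1}{J + X}}{8} = \frac{\left(J + X\right) \frac{1}{J + X}}{8} = \frac{1}{8} \cdot 1 = \frac{1}{8}$)
$H = - \frac{434037}{5}$ ($H = \left(\frac{402 + 245}{281 - 286} - 159681\right) + 73003 = \left(\frac{1}{-5} \cdot 647 - 159681\right) + 73003 = \left(\left(- \frac{1}{5}\right) 647 - 159681\right) + 73003 = \left(- \frac{647}{5} - 159681\right) + 73003 = - \frac{799052}{5} + 73003 = - \frac{434037}{5} \approx -86807.0$)
$\frac{1}{g{\left(-535,-444 \right)} + H} = \frac{1}{\frac{1}{8} - \frac{434037}{5}} = \frac{1}{- \frac{3472291}{40}} = - \frac{40}{3472291}$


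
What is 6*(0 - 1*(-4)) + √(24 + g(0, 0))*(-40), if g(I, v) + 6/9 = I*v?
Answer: 24 - 40*√210/3 ≈ -169.22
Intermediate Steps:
g(I, v) = -⅔ + I*v
6*(0 - 1*(-4)) + √(24 + g(0, 0))*(-40) = 6*(0 - 1*(-4)) + √(24 + (-⅔ + 0*0))*(-40) = 6*(0 + 4) + √(24 + (-⅔ + 0))*(-40) = 6*4 + √(24 - ⅔)*(-40) = 24 + √(70/3)*(-40) = 24 + (√210/3)*(-40) = 24 - 40*√210/3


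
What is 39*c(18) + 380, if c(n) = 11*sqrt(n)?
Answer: 380 + 1287*sqrt(2) ≈ 2200.1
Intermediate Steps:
39*c(18) + 380 = 39*(11*sqrt(18)) + 380 = 39*(11*(3*sqrt(2))) + 380 = 39*(33*sqrt(2)) + 380 = 1287*sqrt(2) + 380 = 380 + 1287*sqrt(2)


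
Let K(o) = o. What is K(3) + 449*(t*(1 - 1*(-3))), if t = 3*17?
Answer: 91599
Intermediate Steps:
t = 51
K(3) + 449*(t*(1 - 1*(-3))) = 3 + 449*(51*(1 - 1*(-3))) = 3 + 449*(51*(1 + 3)) = 3 + 449*(51*4) = 3 + 449*204 = 3 + 91596 = 91599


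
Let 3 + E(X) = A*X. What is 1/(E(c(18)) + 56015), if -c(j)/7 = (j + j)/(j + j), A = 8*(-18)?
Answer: 1/57020 ≈ 1.7538e-5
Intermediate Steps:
A = -144
c(j) = -7 (c(j) = -7*(j + j)/(j + j) = -7*2*j/(2*j) = -7*2*j*1/(2*j) = -7*1 = -7)
E(X) = -3 - 144*X
1/(E(c(18)) + 56015) = 1/((-3 - 144*(-7)) + 56015) = 1/((-3 + 1008) + 56015) = 1/(1005 + 56015) = 1/57020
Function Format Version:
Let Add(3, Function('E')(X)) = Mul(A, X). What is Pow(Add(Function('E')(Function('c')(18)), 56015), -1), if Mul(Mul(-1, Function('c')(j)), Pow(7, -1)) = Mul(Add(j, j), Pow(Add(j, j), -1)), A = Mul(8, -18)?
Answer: Rational(1, 57020) ≈ 1.7538e-5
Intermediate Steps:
A = -144
Function('c')(j) = -7 (Function('c')(j) = Mul(-7, Mul(Add(j, j), Pow(Add(j, j), -1))) = Mul(-7, Mul(Mul(2, j), Pow(Mul(2, j), -1))) = Mul(-7, Mul(Mul(2, j), Mul(Rational(1, 2), Pow(j, -1)))) = Mul(-7, 1) = -7)
Function('E')(X) = Add(-3, Mul(-144, X))
Pow(Add(Function('E')(Function('c')(18)), 56015), -1) = Pow(Add(Add(-3, Mul(-144, -7)), 56015), -1) = Pow(Add(Add(-3, 1008), 56015), -1) = Pow(Add(1005, 56015), -1) = Pow(57020, -1) = Rational(1, 57020)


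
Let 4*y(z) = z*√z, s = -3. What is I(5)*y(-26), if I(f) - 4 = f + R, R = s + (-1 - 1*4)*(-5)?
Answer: -403*I*√26/2 ≈ -1027.5*I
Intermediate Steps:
y(z) = z^(3/2)/4 (y(z) = (z*√z)/4 = z^(3/2)/4)
R = 22 (R = -3 + (-1 - 1*4)*(-5) = -3 + (-1 - 4)*(-5) = -3 - 5*(-5) = -3 + 25 = 22)
I(f) = 26 + f (I(f) = 4 + (f + 22) = 4 + (22 + f) = 26 + f)
I(5)*y(-26) = (26 + 5)*((-26)^(3/2)/4) = 31*((-26*I*√26)/4) = 31*(-13*I*√26/2) = -403*I*√26/2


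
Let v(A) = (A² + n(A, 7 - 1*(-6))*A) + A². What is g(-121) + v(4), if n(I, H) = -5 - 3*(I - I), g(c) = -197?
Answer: -185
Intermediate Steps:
n(I, H) = -5 (n(I, H) = -5 - 3*0 = -5 + 0 = -5)
v(A) = -5*A + 2*A² (v(A) = (A² - 5*A) + A² = -5*A + 2*A²)
g(-121) + v(4) = -197 + 4*(-5 + 2*4) = -197 + 4*(-5 + 8) = -197 + 4*3 = -197 + 12 = -185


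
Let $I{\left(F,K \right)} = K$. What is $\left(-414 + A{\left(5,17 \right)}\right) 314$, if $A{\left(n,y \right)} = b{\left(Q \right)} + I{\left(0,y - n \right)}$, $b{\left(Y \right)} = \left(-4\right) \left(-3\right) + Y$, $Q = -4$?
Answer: $-123716$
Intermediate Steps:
$b{\left(Y \right)} = 12 + Y$
$A{\left(n,y \right)} = 8 + y - n$ ($A{\left(n,y \right)} = \left(12 - 4\right) - \left(n - y\right) = 8 - \left(n - y\right) = 8 + y - n$)
$\left(-414 + A{\left(5,17 \right)}\right) 314 = \left(-414 + \left(8 + 17 - 5\right)\right) 314 = \left(-414 + 20\right) 314 = \left(-394\right) 314 = -123716$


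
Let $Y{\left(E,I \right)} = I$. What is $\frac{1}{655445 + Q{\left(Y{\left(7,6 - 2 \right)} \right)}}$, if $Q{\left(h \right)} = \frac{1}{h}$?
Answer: $\frac{4}{2621781} \approx 1.5257 \cdot 10^{-6}$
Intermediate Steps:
$\frac{1}{655445 + Q{\left(Y{\left(7,6 - 2 \right)} \right)}} = \frac{1}{655445 + \frac{1}{6 - 2}} = \frac{1}{655445 + \frac{1}{4}} = \frac{1}{\frac{2621781}{4}} = \frac{4}{2621781}$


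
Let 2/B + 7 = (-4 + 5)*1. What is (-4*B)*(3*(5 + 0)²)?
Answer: 100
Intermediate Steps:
B = -⅓ (B = 2/(-7 + (-4 + 5)*1) = 2/(-7 + 1*1) = 2/(-7 + 1) = 2/(-6) = 2*(-⅙) = -⅓ ≈ -0.33333)
(-4*B)*(3*(5 + 0)²) = (-4*(-⅓))*(3*(5 + 0)²) = 4*(3*5²)/3 = 4*(3*25)/3 = (4/3)*75 = 100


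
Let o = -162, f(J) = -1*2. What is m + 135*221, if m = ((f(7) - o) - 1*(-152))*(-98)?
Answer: -741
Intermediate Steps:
f(J) = -2
m = -30576 (m = ((-2 - 1*(-162)) - 1*(-152))*(-98) = ((-2 + 162) + 152)*(-98) = (160 + 152)*(-98) = 312*(-98) = -30576)
m + 135*221 = -30576 + 135*221 = -30576 + 29835 = -741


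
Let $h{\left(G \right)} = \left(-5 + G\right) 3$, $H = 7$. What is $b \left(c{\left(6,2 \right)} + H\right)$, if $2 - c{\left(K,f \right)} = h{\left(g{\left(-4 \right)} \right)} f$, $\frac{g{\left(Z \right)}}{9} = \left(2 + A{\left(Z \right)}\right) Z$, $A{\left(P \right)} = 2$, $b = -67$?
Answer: $-60501$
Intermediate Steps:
$g{\left(Z \right)} = 36 Z$ ($g{\left(Z \right)} = 9 \left(2 + 2\right) Z = 9 \cdot 4 Z = 36 Z$)
$h{\left(G \right)} = -15 + 3 G$
$c{\left(K,f \right)} = 2 + 447 f$ ($c{\left(K,f \right)} = 2 - \left(-15 + 3 \cdot 36 \left(-4\right)\right) f = 2 - \left(-15 + 3 \left(-144\right)\right) f = 2 - \left(-15 - 432\right) f = 2 - - 447 f = 2 + 447 f$)
$b \left(c{\left(6,2 \right)} + H\right) = - 67 \left(\left(2 + 447 \cdot 2\right) + 7\right) = - 67 \left(\left(2 + 894\right) + 7\right) = - 67 \left(896 + 7\right) = \left(-67\right) 903 = -60501$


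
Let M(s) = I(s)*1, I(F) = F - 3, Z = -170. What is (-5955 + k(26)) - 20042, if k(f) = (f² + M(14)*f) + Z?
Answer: -25205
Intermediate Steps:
I(F) = -3 + F
M(s) = -3 + s (M(s) = (-3 + s)*1 = -3 + s)
k(f) = -170 + f² + 11*f (k(f) = (f² + (-3 + 14)*f) - 170 = (f² + 11*f) - 170 = -170 + f² + 11*f)
(-5955 + k(26)) - 20042 = (-5955 + (-170 + 26² + 11*26)) - 20042 = (-5955 + (-170 + 676 + 286)) - 20042 = (-5955 + 792) - 20042 = -5163 - 20042 = -25205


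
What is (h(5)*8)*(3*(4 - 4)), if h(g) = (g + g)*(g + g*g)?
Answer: 0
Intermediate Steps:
h(g) = 2*g*(g + g²) (h(g) = (2*g)*(g + g²) = 2*g*(g + g²))
(h(5)*8)*(3*(4 - 4)) = ((2*5²*(1 + 5))*8)*(3*(4 - 4)) = ((2*25*6)*8)*(3*0) = (300*8)*0 = 2400*0 = 0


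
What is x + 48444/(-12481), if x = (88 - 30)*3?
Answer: 2123250/12481 ≈ 170.12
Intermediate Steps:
x = 174 (x = 58*3 = 174)
x + 48444/(-12481) = 174 + 48444/(-12481) = 174 + 48444*(-1/12481) = 174 - 48444/12481 = 2123250/12481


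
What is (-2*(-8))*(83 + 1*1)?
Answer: 1344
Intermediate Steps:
(-2*(-8))*(83 + 1*1) = 16*(83 + 1) = 16*84 = 1344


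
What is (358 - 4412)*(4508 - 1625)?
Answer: -11687682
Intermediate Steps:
(358 - 4412)*(4508 - 1625) = -4054*2883 = -11687682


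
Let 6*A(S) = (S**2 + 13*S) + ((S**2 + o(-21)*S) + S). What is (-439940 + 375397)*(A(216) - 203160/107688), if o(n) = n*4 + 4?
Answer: -3815281758121/4487 ≈ -8.5030e+8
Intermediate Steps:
o(n) = 4 + 4*n (o(n) = 4*n + 4 = 4 + 4*n)
A(S) = -11*S + S**2/3 (A(S) = ((S**2 + 13*S) + ((S**2 + (4 + 4*(-21))*S) + S))/6 = ((S**2 + 13*S) + ((S**2 + (4 - 84)*S) + S))/6 = ((S**2 + 13*S) + ((S**2 - 80*S) + S))/6 = ((S**2 + 13*S) + (S**2 - 79*S))/6 = (-66*S + 2*S**2)/6 = -11*S + S**2/3)
(-439940 + 375397)*(A(216) - 203160/107688) = (-439940 + 375397)*((1/3)*216*(-33 + 216) - 203160/107688) = -64543*((1/3)*216*183 - 203160*1/107688) = -64543*(13176 - 8465/4487) = -64543*59112247/4487 = -3815281758121/4487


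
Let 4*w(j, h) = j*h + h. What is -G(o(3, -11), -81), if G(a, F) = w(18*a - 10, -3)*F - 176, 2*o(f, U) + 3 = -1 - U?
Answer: -6209/2 ≈ -3104.5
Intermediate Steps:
w(j, h) = h/4 + h*j/4 (w(j, h) = (j*h + h)/4 = (h*j + h)/4 = (h + h*j)/4 = h/4 + h*j/4)
o(f, U) = -2 - U/2 (o(f, U) = -3/2 + (-1 - U)/2 = -3/2 + (-½ - U/2) = -2 - U/2)
G(a, F) = -176 + F*(27/4 - 27*a/2) (G(a, F) = ((¼)*(-3)*(1 + (18*a - 10)))*F - 176 = ((¼)*(-3)*(1 + (-10 + 18*a)))*F - 176 = ((¼)*(-3)*(-9 + 18*a))*F - 176 = (27/4 - 27*a/2)*F - 176 = F*(27/4 - 27*a/2) - 176 = -176 + F*(27/4 - 27*a/2))
-G(o(3, -11), -81) = -(-176 + (27/4)*(-81) - 27/2*(-81)*(-2 - ½*(-11))) = -(-176 - 2187/4 - 27/2*(-81)*(-2 + 11/2)) = -(-176 - 2187/4 - 27/2*(-81)*7/2) = -(-176 - 2187/4 + 15309/4) = -1*6209/2 = -6209/2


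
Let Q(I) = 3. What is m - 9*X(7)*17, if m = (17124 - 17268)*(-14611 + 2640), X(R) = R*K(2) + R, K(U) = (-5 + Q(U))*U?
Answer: 1727037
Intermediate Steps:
K(U) = -2*U (K(U) = (-5 + 3)*U = -2*U)
X(R) = -3*R (X(R) = R*(-2*2) + R = R*(-4) + R = -4*R + R = -3*R)
m = 1723824 (m = -144*(-11971) = 1723824)
m - 9*X(7)*17 = 1723824 - (-27)*7*17 = 1723824 - 9*(-21)*17 = 1723824 + 189*17 = 1723824 + 3213 = 1727037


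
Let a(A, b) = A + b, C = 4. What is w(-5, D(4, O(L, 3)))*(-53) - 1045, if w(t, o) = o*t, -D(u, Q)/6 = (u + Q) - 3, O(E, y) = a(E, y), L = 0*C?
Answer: -7405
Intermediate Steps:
L = 0 (L = 0*4 = 0)
O(E, y) = E + y
D(u, Q) = 18 - 6*Q - 6*u (D(u, Q) = -6*((u + Q) - 3) = -6*((Q + u) - 3) = -6*(-3 + Q + u) = 18 - 6*Q - 6*u)
w(-5, D(4, O(L, 3)))*(-53) - 1045 = ((18 - 6*(0 + 3) - 6*4)*(-5))*(-53) - 1045 = ((18 - 6*3 - 24)*(-5))*(-53) - 1045 = ((18 - 18 - 24)*(-5))*(-53) - 1045 = -24*(-5)*(-53) - 1045 = 120*(-53) - 1045 = -6360 - 1045 = -7405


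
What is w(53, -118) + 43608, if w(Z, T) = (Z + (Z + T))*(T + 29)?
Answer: 44676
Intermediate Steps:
w(Z, T) = (29 + T)*(T + 2*Z) (w(Z, T) = (Z + (T + Z))*(29 + T) = (T + 2*Z)*(29 + T) = (29 + T)*(T + 2*Z))
w(53, -118) + 43608 = ((-118)² + 29*(-118) + 58*53 + 2*(-118)*53) + 43608 = (13924 - 3422 + 3074 - 12508) + 43608 = 1068 + 43608 = 44676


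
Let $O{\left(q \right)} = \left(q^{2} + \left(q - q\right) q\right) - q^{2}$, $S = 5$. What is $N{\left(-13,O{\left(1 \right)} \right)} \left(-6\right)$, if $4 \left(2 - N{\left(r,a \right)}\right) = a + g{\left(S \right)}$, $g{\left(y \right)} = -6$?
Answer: $-21$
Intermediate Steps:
$O{\left(q \right)} = 0$ ($O{\left(q \right)} = \left(q^{2} + 0 q\right) - q^{2} = \left(q^{2} + 0\right) - q^{2} = q^{2} - q^{2} = 0$)
$N{\left(r,a \right)} = \frac{7}{2} - \frac{a}{4}$ ($N{\left(r,a \right)} = 2 - \frac{a - 6}{4} = 2 - \frac{-6 + a}{4} = 2 - \left(- \frac{3}{2} + \frac{a}{4}\right) = \frac{7}{2} - \frac{a}{4}$)
$N{\left(-13,O{\left(1 \right)} \right)} \left(-6\right) = \left(\frac{7}{2} - 0\right) \left(-6\right) = \left(\frac{7}{2} + 0\right) \left(-6\right) = \frac{7}{2} \left(-6\right) = -21$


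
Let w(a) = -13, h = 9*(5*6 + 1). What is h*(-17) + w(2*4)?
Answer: -4756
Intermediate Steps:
h = 279 (h = 9*(30 + 1) = 9*31 = 279)
h*(-17) + w(2*4) = 279*(-17) - 13 = -4743 - 13 = -4756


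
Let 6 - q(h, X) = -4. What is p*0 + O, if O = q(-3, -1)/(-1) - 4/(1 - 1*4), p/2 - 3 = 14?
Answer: -26/3 ≈ -8.6667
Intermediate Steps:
q(h, X) = 10 (q(h, X) = 6 - 1*(-4) = 6 + 4 = 10)
p = 34 (p = 6 + 2*14 = 6 + 28 = 34)
O = -26/3 (O = 10/(-1) - 4/(1 - 1*4) = 10*(-1) - 4/(1 - 4) = -10 - 4/(-3) = -10 - 4*(-⅓) = -10 + 4/3 = -26/3 ≈ -8.6667)
p*0 + O = 34*0 - 26/3 = 0 - 26/3 = -26/3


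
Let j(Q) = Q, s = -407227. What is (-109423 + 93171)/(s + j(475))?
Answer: 4063/101688 ≈ 0.039956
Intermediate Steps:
(-109423 + 93171)/(s + j(475)) = (-109423 + 93171)/(-407227 + 475) = -16252/(-406752) = -16252*(-1/406752) = 4063/101688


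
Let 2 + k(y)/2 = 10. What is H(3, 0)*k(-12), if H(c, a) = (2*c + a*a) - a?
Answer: 96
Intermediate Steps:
H(c, a) = a**2 - a + 2*c (H(c, a) = (2*c + a**2) - a = (a**2 + 2*c) - a = a**2 - a + 2*c)
k(y) = 16 (k(y) = -4 + 2*10 = -4 + 20 = 16)
H(3, 0)*k(-12) = (0**2 - 1*0 + 2*3)*16 = (0 + 0 + 6)*16 = 6*16 = 96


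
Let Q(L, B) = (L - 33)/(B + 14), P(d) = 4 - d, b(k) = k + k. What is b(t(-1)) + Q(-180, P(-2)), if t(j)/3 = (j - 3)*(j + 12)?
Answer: -5493/20 ≈ -274.65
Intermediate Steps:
t(j) = 3*(-3 + j)*(12 + j) (t(j) = 3*((j - 3)*(j + 12)) = 3*((-3 + j)*(12 + j)) = 3*(-3 + j)*(12 + j))
b(k) = 2*k
Q(L, B) = (-33 + L)/(14 + B)
b(t(-1)) + Q(-180, P(-2)) = 2*(-108 + 3*(-1)² + 27*(-1)) + (-33 - 180)/(14 + (4 - 1*(-2))) = 2*(-108 + 3*1 - 27) - 213/(14 + (4 + 2)) = 2*(-108 + 3 - 27) - 213/(14 + 6) = 2*(-132) - 213/20 = -264 + (1/20)*(-213) = -264 - 213/20 = -5493/20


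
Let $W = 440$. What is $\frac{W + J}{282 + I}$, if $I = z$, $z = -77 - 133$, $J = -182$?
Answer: $\frac{43}{12} \approx 3.5833$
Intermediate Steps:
$z = -210$ ($z = -77 - 133 = -210$)
$I = -210$
$\frac{W + J}{282 + I} = \frac{440 - 182}{282 - 210} = \frac{258}{72} = 258 \cdot \frac{1}{72} = \frac{43}{12}$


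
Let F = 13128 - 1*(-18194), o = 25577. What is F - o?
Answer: 5745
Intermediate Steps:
F = 31322 (F = 13128 + 18194 = 31322)
F - o = 31322 - 1*25577 = 31322 - 25577 = 5745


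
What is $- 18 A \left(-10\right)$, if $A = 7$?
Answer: $1260$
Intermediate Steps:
$- 18 A \left(-10\right) = \left(-18\right) 7 \left(-10\right) = \left(-126\right) \left(-10\right) = 1260$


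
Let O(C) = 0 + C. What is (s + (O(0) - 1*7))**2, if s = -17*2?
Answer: 1681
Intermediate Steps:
O(C) = C
s = -34
(s + (O(0) - 1*7))**2 = (-34 + (0 - 1*7))**2 = (-34 + (0 - 7))**2 = (-34 - 7)**2 = (-41)**2 = 1681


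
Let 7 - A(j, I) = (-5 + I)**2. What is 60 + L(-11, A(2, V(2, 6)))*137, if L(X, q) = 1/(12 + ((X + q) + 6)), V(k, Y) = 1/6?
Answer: 15288/337 ≈ 45.365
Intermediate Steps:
V(k, Y) = 1/6
A(j, I) = 7 - (-5 + I)**2
L(X, q) = 1/(18 + X + q) (L(X, q) = 1/(12 + (6 + X + q)) = 1/(18 + X + q))
60 + L(-11, A(2, V(2, 6)))*137 = 60 + 137/(18 - 11 + (7 - (-5 + 1/6)**2)) = 60 + 137/(18 - 11 + (7 - (-29/6)**2)) = 60 + 137/(18 - 11 + (7 - 1*841/36)) = 60 + 137/(18 - 11 + (7 - 841/36)) = 60 + 137/(18 - 11 - 589/36) = 60 + 137/(-337/36) = 60 - 36/337*137 = 60 - 4932/337 = 15288/337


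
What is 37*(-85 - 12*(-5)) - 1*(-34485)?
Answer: 33560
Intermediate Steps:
37*(-85 - 12*(-5)) - 1*(-34485) = 37*(-85 + 60) + 34485 = 37*(-25) + 34485 = -925 + 34485 = 33560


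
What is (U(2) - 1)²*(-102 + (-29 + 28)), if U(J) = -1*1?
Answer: -412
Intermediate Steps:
U(J) = -1
(U(2) - 1)²*(-102 + (-29 + 28)) = (-1 - 1)²*(-102 + (-29 + 28)) = (-2)²*(-102 - 1) = 4*(-103) = -412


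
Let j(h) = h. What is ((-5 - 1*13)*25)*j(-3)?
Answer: 1350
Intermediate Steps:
((-5 - 1*13)*25)*j(-3) = ((-5 - 1*13)*25)*(-3) = ((-5 - 13)*25)*(-3) = -18*25*(-3) = -450*(-3) = 1350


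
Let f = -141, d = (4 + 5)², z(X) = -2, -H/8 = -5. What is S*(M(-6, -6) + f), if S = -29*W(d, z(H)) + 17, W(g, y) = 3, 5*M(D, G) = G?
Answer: 9954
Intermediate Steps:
H = 40 (H = -8*(-5) = 40)
M(D, G) = G/5
d = 81 (d = 9² = 81)
S = -70 (S = -29*3 + 17 = -87 + 17 = -70)
S*(M(-6, -6) + f) = -70*((⅕)*(-6) - 141) = -70*(-6/5 - 141) = -70*(-711/5) = 9954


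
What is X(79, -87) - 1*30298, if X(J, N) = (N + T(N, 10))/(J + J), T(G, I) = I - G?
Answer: -2393537/79 ≈ -30298.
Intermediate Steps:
X(J, N) = 5/J (X(J, N) = (N + (10 - N))/(J + J) = 10/((2*J)) = 10*(1/(2*J)) = 5/J)
X(79, -87) - 1*30298 = 5/79 - 1*30298 = 5*(1/79) - 30298 = 5/79 - 30298 = -2393537/79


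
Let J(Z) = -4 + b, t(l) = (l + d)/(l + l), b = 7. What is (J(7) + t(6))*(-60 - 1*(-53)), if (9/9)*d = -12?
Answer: -35/2 ≈ -17.500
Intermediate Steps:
d = -12
t(l) = (-12 + l)/(2*l) (t(l) = (l - 12)/(l + l) = (-12 + l)/((2*l)) = (-12 + l)*(1/(2*l)) = (-12 + l)/(2*l))
J(Z) = 3 (J(Z) = -4 + 7 = 3)
(J(7) + t(6))*(-60 - 1*(-53)) = (3 + (½)*(-12 + 6)/6)*(-60 - 1*(-53)) = (3 + (½)*(⅙)*(-6))*(-60 + 53) = (3 - ½)*(-7) = (5/2)*(-7) = -35/2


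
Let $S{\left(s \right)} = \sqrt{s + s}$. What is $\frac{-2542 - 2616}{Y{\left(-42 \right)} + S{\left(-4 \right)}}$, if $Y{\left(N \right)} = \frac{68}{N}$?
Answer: $\frac{920703}{1171} + \frac{1137339 i \sqrt{2}}{1171} \approx 786.25 + 1373.6 i$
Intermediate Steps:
$S{\left(s \right)} = \sqrt{2} \sqrt{s}$ ($S{\left(s \right)} = \sqrt{2 s} = \sqrt{2} \sqrt{s}$)
$\frac{-2542 - 2616}{Y{\left(-42 \right)} + S{\left(-4 \right)}} = \frac{-2542 - 2616}{\frac{68}{-42} + \sqrt{2} \sqrt{-4}} = - \frac{5158}{68 \left(- \frac{1}{42}\right) + \sqrt{2} \cdot 2 i} = - \frac{5158}{- \frac{34}{21} + 2 i \sqrt{2}}$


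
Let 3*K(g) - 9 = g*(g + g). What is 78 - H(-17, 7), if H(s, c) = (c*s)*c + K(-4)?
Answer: 2692/3 ≈ 897.33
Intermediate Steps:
K(g) = 3 + 2*g²/3 (K(g) = 3 + (g*(g + g))/3 = 3 + (g*(2*g))/3 = 3 + (2*g²)/3 = 3 + 2*g²/3)
H(s, c) = 41/3 + s*c² (H(s, c) = (c*s)*c + (3 + (⅔)*(-4)²) = s*c² + (3 + (⅔)*16) = s*c² + (3 + 32/3) = s*c² + 41/3 = 41/3 + s*c²)
78 - H(-17, 7) = 78 - (41/3 - 17*7²) = 78 - (41/3 - 17*49) = 78 - (41/3 - 833) = 78 - 1*(-2458/3) = 78 + 2458/3 = 2692/3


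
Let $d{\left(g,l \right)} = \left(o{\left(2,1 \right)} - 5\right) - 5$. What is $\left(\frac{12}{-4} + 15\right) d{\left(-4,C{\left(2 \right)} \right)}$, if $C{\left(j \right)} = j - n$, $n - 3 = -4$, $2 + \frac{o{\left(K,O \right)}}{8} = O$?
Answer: $-216$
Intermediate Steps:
$o{\left(K,O \right)} = -16 + 8 O$
$n = -1$ ($n = 3 - 4 = -1$)
$C{\left(j \right)} = 1 + j$ ($C{\left(j \right)} = j - -1 = j + 1 = 1 + j$)
$d{\left(g,l \right)} = -18$ ($d{\left(g,l \right)} = \left(\left(-16 + 8 \cdot 1\right) - 5\right) - 5 = \left(\left(-16 + 8\right) - 5\right) - 5 = \left(-8 - 5\right) - 5 = -13 - 5 = -18$)
$\left(\frac{12}{-4} + 15\right) d{\left(-4,C{\left(2 \right)} \right)} = \left(\frac{12}{-4} + 15\right) \left(-18\right) = \left(12 \left(- \frac{1}{4}\right) + 15\right) \left(-18\right) = \left(-3 + 15\right) \left(-18\right) = 12 \left(-18\right) = -216$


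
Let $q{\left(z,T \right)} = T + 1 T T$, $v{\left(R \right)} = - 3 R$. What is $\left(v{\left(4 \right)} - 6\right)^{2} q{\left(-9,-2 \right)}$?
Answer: $648$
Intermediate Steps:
$q{\left(z,T \right)} = T + T^{2}$ ($q{\left(z,T \right)} = T + T T = T + T^{2}$)
$\left(v{\left(4 \right)} - 6\right)^{2} q{\left(-9,-2 \right)} = \left(\left(-3\right) 4 - 6\right)^{2} \left(- 2 \left(1 - 2\right)\right) = \left(-12 - 6\right)^{2} \left(\left(-2\right) \left(-1\right)\right) = \left(-18\right)^{2} \cdot 2 = 324 \cdot 2 = 648$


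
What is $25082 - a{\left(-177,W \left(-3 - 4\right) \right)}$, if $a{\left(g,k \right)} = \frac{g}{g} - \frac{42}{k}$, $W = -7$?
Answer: $\frac{175573}{7} \approx 25082.0$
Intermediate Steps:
$a{\left(g,k \right)} = 1 - \frac{42}{k}$
$25082 - a{\left(-177,W \left(-3 - 4\right) \right)} = 25082 - \frac{-42 - 7 \left(-3 - 4\right)}{\left(-7\right) \left(-3 - 4\right)} = 25082 - \frac{-42 - -49}{\left(-7\right) \left(-7\right)} = 25082 - \frac{-42 + 49}{49} = 25082 - \frac{1}{49} \cdot 7 = 25082 - \frac{1}{7} = \frac{175573}{7}$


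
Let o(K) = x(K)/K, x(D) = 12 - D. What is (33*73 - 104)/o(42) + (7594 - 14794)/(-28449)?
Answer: -10199747/3161 ≈ -3226.7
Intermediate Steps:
o(K) = (12 - K)/K
(33*73 - 104)/o(42) + (7594 - 14794)/(-28449) = (33*73 - 104)/(((12 - 1*42)/42)) + (7594 - 14794)/(-28449) = (2409 - 104)/(((12 - 42)/42)) - 7200*(-1/28449) = 2305/(((1/42)*(-30))) + 800/3161 = 2305/(-5/7) + 800/3161 = 2305*(-7/5) + 800/3161 = -3227 + 800/3161 = -10199747/3161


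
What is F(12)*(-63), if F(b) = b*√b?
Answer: -1512*√3 ≈ -2618.9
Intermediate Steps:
F(b) = b^(3/2)
F(12)*(-63) = 12^(3/2)*(-63) = (24*√3)*(-63) = -1512*√3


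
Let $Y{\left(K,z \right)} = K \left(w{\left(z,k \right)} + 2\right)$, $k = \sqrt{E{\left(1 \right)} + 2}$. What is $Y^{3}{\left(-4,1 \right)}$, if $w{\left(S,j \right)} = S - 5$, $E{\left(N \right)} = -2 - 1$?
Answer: $512$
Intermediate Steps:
$E{\left(N \right)} = -3$ ($E{\left(N \right)} = -2 - 1 = -3$)
$k = i$ ($k = \sqrt{-3 + 2} = \sqrt{-1} = i \approx 1.0 i$)
$w{\left(S,j \right)} = -5 + S$
$Y{\left(K,z \right)} = K \left(-3 + z\right)$ ($Y{\left(K,z \right)} = K \left(\left(-5 + z\right) + 2\right) = K \left(-3 + z\right)$)
$Y^{3}{\left(-4,1 \right)} = \left(- 4 \left(-3 + 1\right)\right)^{3} = \left(\left(-4\right) \left(-2\right)\right)^{3} = 8^{3} = 512$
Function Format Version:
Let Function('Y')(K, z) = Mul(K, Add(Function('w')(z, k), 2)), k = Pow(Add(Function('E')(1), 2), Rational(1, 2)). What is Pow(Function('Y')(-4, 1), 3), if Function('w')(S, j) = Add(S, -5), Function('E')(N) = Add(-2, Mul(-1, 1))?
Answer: 512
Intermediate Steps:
Function('E')(N) = -3 (Function('E')(N) = Add(-2, -1) = -3)
k = I (k = Pow(Add(-3, 2), Rational(1, 2)) = Pow(-1, Rational(1, 2)) = I ≈ Mul(1.0000, I))
Function('w')(S, j) = Add(-5, S)
Function('Y')(K, z) = Mul(K, Add(-3, z)) (Function('Y')(K, z) = Mul(K, Add(Add(-5, z), 2)) = Mul(K, Add(-3, z)))
Pow(Function('Y')(-4, 1), 3) = Pow(Mul(-4, Add(-3, 1)), 3) = Pow(Mul(-4, -2), 3) = Pow(8, 3) = 512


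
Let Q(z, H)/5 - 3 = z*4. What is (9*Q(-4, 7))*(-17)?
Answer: 9945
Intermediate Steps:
Q(z, H) = 15 + 20*z (Q(z, H) = 15 + 5*(z*4) = 15 + 5*(4*z) = 15 + 20*z)
(9*Q(-4, 7))*(-17) = (9*(15 + 20*(-4)))*(-17) = (9*(15 - 80))*(-17) = (9*(-65))*(-17) = -585*(-17) = 9945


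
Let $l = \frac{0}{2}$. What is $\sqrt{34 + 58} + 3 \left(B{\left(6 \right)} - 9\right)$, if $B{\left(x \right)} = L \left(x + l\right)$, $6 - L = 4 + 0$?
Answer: $9 + 2 \sqrt{23} \approx 18.592$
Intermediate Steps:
$l = 0$ ($l = 0 \cdot \frac{1}{2} = 0$)
$L = 2$ ($L = 6 - \left(4 + 0\right) = 6 - 4 = 2$)
$B{\left(x \right)} = 2 x$ ($B{\left(x \right)} = 2 \left(x + 0\right) = 2 x$)
$\sqrt{34 + 58} + 3 \left(B{\left(6 \right)} - 9\right) = \sqrt{34 + 58} + 3 \left(2 \cdot 6 - 9\right) = \sqrt{92} + 3 \left(12 - 9\right) = 2 \sqrt{23} + 3 \cdot 3 = 2 \sqrt{23} + 9 = 9 + 2 \sqrt{23}$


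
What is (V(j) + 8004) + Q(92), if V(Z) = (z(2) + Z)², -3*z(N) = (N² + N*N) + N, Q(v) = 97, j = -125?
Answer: 221134/9 ≈ 24570.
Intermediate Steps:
z(N) = -2*N²/3 - N/3 (z(N) = -((N² + N*N) + N)/3 = -((N² + N²) + N)/3 = -(2*N² + N)/3 = -(N + 2*N²)/3 = -2*N²/3 - N/3)
V(Z) = (-10/3 + Z)² (V(Z) = (-⅓*2*(1 + 2*2) + Z)² = (-⅓*2*(1 + 4) + Z)² = (-⅓*2*5 + Z)² = (-10/3 + Z)²)
(V(j) + 8004) + Q(92) = ((-10 + 3*(-125))²/9 + 8004) + 97 = ((-10 - 375)²/9 + 8004) + 97 = ((⅑)*(-385)² + 8004) + 97 = ((⅑)*148225 + 8004) + 97 = (148225/9 + 8004) + 97 = 220261/9 + 97 = 221134/9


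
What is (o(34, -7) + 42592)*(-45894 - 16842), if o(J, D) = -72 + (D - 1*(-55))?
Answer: -2670546048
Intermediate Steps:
o(J, D) = -17 + D (o(J, D) = -72 + (D + 55) = -72 + (55 + D) = -17 + D)
(o(34, -7) + 42592)*(-45894 - 16842) = ((-17 - 7) + 42592)*(-45894 - 16842) = (-24 + 42592)*(-62736) = 42568*(-62736) = -2670546048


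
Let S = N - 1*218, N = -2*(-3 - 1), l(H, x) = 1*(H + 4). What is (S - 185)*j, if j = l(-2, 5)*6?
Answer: -4740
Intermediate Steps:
l(H, x) = 4 + H (l(H, x) = 1*(4 + H) = 4 + H)
N = 8 (N = -2*(-4) = 8)
j = 12 (j = (4 - 2)*6 = 2*6 = 12)
S = -210 (S = 8 - 1*218 = 8 - 218 = -210)
(S - 185)*j = (-210 - 185)*12 = -395*12 = -4740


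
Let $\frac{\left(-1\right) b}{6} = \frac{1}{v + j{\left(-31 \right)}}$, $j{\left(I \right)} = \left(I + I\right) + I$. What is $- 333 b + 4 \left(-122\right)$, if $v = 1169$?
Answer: $- \frac{261545}{538} \approx -486.14$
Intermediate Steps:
$j{\left(I \right)} = 3 I$ ($j{\left(I \right)} = 2 I + I = 3 I$)
$b = - \frac{3}{538}$ ($b = - \frac{6}{1169 + 3 \left(-31\right)} = - \frac{6}{1169 - 93} = - \frac{6}{1076} = \left(-6\right) \frac{1}{1076} = - \frac{3}{538} \approx -0.0055762$)
$- 333 b + 4 \left(-122\right) = \left(-333\right) \left(- \frac{3}{538}\right) + 4 \left(-122\right) = \frac{999}{538} - 488 = - \frac{261545}{538}$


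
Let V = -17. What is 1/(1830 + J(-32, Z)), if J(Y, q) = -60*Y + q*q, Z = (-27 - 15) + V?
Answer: 1/7231 ≈ 0.00013829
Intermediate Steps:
Z = -59 (Z = (-27 - 15) - 17 = -42 - 17 = -59)
J(Y, q) = q² - 60*Y (J(Y, q) = -60*Y + q² = q² - 60*Y)
1/(1830 + J(-32, Z)) = 1/(1830 + ((-59)² - 60*(-32))) = 1/(1830 + (3481 + 1920)) = 1/(1830 + 5401) = 1/7231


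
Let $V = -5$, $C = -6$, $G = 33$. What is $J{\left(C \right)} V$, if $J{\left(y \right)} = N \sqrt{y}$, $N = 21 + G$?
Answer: $- 270 i \sqrt{6} \approx - 661.36 i$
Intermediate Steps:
$N = 54$ ($N = 21 + 33 = 54$)
$J{\left(y \right)} = 54 \sqrt{y}$
$J{\left(C \right)} V = 54 \sqrt{-6} \left(-5\right) = 54 i \sqrt{6} \left(-5\right) = - 270 i \sqrt{6}$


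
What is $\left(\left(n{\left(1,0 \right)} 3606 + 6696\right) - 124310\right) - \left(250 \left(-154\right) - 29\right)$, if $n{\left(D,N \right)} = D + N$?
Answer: $-75479$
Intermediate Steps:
$\left(\left(n{\left(1,0 \right)} 3606 + 6696\right) - 124310\right) - \left(250 \left(-154\right) - 29\right) = \left(\left(\left(1 + 0\right) 3606 + 6696\right) - 124310\right) - \left(250 \left(-154\right) - 29\right) = \left(\left(1 \cdot 3606 + 6696\right) - 124310\right) - \left(-38500 - 29\right) = \left(\left(3606 + 6696\right) - 124310\right) - -38529 = \left(10302 - 124310\right) + 38529 = -114008 + 38529 = -75479$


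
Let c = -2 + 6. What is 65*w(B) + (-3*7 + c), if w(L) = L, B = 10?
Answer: 633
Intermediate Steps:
c = 4
65*w(B) + (-3*7 + c) = 65*10 + (-3*7 + 4) = 650 + (-21 + 4) = 650 - 17 = 633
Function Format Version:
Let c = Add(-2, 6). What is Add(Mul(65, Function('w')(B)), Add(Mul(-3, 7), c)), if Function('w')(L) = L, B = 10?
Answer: 633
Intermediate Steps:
c = 4
Add(Mul(65, Function('w')(B)), Add(Mul(-3, 7), c)) = Add(Mul(65, 10), Add(Mul(-3, 7), 4)) = Add(650, Add(-21, 4)) = Add(650, -17) = 633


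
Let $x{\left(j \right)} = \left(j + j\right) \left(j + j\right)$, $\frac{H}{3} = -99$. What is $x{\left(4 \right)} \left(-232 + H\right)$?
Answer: $-33856$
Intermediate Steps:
$H = -297$ ($H = 3 \left(-99\right) = -297$)
$x{\left(j \right)} = 4 j^{2}$ ($x{\left(j \right)} = 2 j 2 j = 4 j^{2}$)
$x{\left(4 \right)} \left(-232 + H\right) = 4 \cdot 4^{2} \left(-232 - 297\right) = 4 \cdot 16 \left(-529\right) = 64 \left(-529\right) = -33856$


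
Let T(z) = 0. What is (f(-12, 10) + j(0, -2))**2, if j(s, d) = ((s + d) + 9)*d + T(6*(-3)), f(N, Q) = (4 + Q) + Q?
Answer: 100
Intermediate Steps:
f(N, Q) = 4 + 2*Q
j(s, d) = d*(9 + d + s) (j(s, d) = ((s + d) + 9)*d + 0 = ((d + s) + 9)*d + 0 = (9 + d + s)*d + 0 = d*(9 + d + s) + 0 = d*(9 + d + s))
(f(-12, 10) + j(0, -2))**2 = ((4 + 2*10) - 2*(9 - 2 + 0))**2 = ((4 + 20) - 2*7)**2 = (24 - 14)**2 = 10**2 = 100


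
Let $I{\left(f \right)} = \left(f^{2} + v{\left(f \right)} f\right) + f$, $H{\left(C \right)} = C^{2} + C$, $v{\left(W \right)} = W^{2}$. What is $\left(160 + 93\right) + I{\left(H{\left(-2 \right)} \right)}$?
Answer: $267$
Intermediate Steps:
$H{\left(C \right)} = C + C^{2}$
$I{\left(f \right)} = f + f^{2} + f^{3}$ ($I{\left(f \right)} = \left(f^{2} + f^{2} f\right) + f = \left(f^{2} + f^{3}\right) + f = f + f^{2} + f^{3}$)
$\left(160 + 93\right) + I{\left(H{\left(-2 \right)} \right)} = \left(160 + 93\right) + - 2 \left(1 - 2\right) \left(1 - 2 \left(1 - 2\right) + \left(- 2 \left(1 - 2\right)\right)^{2}\right) = 253 + \left(-2\right) \left(-1\right) \left(1 - -2 + \left(\left(-2\right) \left(-1\right)\right)^{2}\right) = 253 + 2 \left(1 + 2 + 2^{2}\right) = 253 + 2 \left(1 + 2 + 4\right) = 253 + 2 \cdot 7 = 253 + 14 = 267$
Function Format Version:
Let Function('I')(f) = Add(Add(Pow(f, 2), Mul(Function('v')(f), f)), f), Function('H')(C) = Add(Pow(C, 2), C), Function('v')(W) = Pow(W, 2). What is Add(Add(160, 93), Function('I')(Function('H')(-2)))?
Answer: 267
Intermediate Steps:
Function('H')(C) = Add(C, Pow(C, 2))
Function('I')(f) = Add(f, Pow(f, 2), Pow(f, 3)) (Function('I')(f) = Add(Add(Pow(f, 2), Mul(Pow(f, 2), f)), f) = Add(Add(Pow(f, 2), Pow(f, 3)), f) = Add(f, Pow(f, 2), Pow(f, 3)))
Add(Add(160, 93), Function('I')(Function('H')(-2))) = Add(Add(160, 93), Mul(Mul(-2, Add(1, -2)), Add(1, Mul(-2, Add(1, -2)), Pow(Mul(-2, Add(1, -2)), 2)))) = Add(253, Mul(Mul(-2, -1), Add(1, Mul(-2, -1), Pow(Mul(-2, -1), 2)))) = Add(253, Mul(2, Add(1, 2, Pow(2, 2)))) = Add(253, Mul(2, Add(1, 2, 4))) = Add(253, Mul(2, 7)) = Add(253, 14) = 267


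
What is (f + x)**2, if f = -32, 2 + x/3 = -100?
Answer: 114244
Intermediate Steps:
x = -306 (x = -6 + 3*(-100) = -6 - 300 = -306)
(f + x)**2 = (-32 - 306)**2 = (-338)**2 = 114244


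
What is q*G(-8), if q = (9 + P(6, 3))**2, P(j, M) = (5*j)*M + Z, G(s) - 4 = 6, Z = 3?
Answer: 104040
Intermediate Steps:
G(s) = 10 (G(s) = 4 + 6 = 10)
P(j, M) = 3 + 5*M*j (P(j, M) = (5*j)*M + 3 = 5*M*j + 3 = 3 + 5*M*j)
q = 10404 (q = (9 + (3 + 5*3*6))**2 = (9 + (3 + 90))**2 = (9 + 93)**2 = 102**2 = 10404)
q*G(-8) = 10404*10 = 104040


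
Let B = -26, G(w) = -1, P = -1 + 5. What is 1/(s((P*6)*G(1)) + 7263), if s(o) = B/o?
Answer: 12/87169 ≈ 0.00013766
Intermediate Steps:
P = 4
s(o) = -26/o
1/(s((P*6)*G(1)) + 7263) = 1/(-26/((4*6)*(-1)) + 7263) = 1/(-26/(24*(-1)) + 7263) = 1/(-26/(-24) + 7263) = 1/(-26*(-1/24) + 7263) = 1/(13/12 + 7263) = 1/(87169/12) = 12/87169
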